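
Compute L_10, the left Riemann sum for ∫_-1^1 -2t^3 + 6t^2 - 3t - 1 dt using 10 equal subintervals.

3.08

Δt = (1 − (-1))/10 = 0.2.
Left endpoints: -1, -0.8, -0.6, -0.4, -0.2, 0, 0.2, 0.4, 0.6, 0.8.
f(-1) = 10, f(-0.8) = 6.264, f(-0.6) = 3.392, f(-0.4) = 1.288, f(-0.2) = -0.144, f(0) = -1, f(0.2) = -1.376, f(0.4) = -1.368, f(0.6) = -1.072, f(0.8) = -0.584.
Sum = Δt · [f(-1) + f(-0.8) + f(-0.6) + ...].
Sum = 3.08.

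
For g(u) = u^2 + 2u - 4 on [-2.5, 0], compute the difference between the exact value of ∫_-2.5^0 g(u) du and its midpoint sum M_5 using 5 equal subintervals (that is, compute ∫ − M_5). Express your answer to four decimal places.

Exact integral: ∫_-2.5^0 g(u) du ≈ -11.041667.
M_5 = -11.09375.
Error ≈ -11.041667 − (-11.09375) ≈ 0.0521.

0.0521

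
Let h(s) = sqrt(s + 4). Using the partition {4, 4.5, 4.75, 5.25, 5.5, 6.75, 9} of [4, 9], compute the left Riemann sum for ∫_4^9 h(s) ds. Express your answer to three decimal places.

15.612

Subinterval widths: 0.5, 0.25, 0.5, 0.25, 1.25, 2.25.
Left endpoints: 4, 4.5, 4.75, 5.25, 5.5, 6.75.
h(4) ≈ 2.828, h(4.5) ≈ 2.915, h(4.75) ≈ 2.958, h(5.25) ≈ 3.041, h(5.5) ≈ 3.082, h(6.75) ≈ 3.279.
Sum = Σ Δs_i · h(s_i).
Sum ≈ 15.612.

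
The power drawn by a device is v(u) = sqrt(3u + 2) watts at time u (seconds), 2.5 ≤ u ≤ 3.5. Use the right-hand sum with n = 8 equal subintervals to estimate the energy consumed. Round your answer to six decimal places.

3.342298

Δu = (3.5 − 2.5)/8 = 0.125.
Right endpoints: 2.625, 2.75, 2.875, 3, 3.125, 3.25, 3.375, 3.5.
v(2.625) ≈ 3.142451, v(2.75) ≈ 3.201562, v(2.875) ≈ 3.259601, v(3) ≈ 3.316625, v(3.125) ≈ 3.372684, v(3.25) ≈ 3.427827, v(3.375) ≈ 3.482097, v(3.5) ≈ 3.535534.
Sum = Δu · [v(2.625) + v(2.75) + v(2.875) + ...].
Sum ≈ 3.342298.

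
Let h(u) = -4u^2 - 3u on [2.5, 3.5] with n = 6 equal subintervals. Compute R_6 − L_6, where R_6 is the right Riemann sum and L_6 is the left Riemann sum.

-4.5

R_6 ≈ -47.60185185.
L_6 ≈ -43.10185185.
R_6 − L_6 = -4.5.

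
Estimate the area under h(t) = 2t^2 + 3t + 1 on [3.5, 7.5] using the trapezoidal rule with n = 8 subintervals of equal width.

323

Δt = (7.5 − 3.5)/8 = 0.5.
h(3.5) = 36, h(4) = 45, h(4.5) = 55, h(5) = 66, h(5.5) = 78, h(6) = 91, h(6.5) = 105, h(7) = 120, h(7.5) = 136.
T_8 = (Δt/2)·[h(t_0) + 2h(t_1) + ... + 2h(t_{7}) + h(t_8)].
Sum = 323.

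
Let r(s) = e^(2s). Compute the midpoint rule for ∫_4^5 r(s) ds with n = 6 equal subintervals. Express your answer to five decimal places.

Δs = (5 − 4)/6 = 1/6.
Midpoints: 49/12, 4.25, 53/12, 55/12, 4.75, 59/12.
r(49/12) ≈ 3521.58576, r(4.25) ≈ 4914.76884, r(53/12) ≈ 6859.11246, r(55/12) ≈ 9572.66257, r(4.75) ≈ 13359.72683, r(59/12) ≈ 18645.00076.
Sum = Δs · [r(49/12) + r(4.25) + r(53/12) + ...].
Sum ≈ 9478.80954.

9478.80954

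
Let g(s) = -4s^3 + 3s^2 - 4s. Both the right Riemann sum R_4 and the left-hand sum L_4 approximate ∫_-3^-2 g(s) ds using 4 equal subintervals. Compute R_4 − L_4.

R_4 = 82.46875.
L_4 = 106.21875.
R_4 − L_4 = -23.75.

-23.75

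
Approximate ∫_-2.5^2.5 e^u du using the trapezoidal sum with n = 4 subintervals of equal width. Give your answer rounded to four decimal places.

13.6364

Δu = (2.5 − (-2.5))/4 = 1.25.
f(-2.5) ≈ 0.0821, f(-1.25) ≈ 0.2865, f(0) ≈ 1.0000, f(1.25) ≈ 3.4903, f(2.5) ≈ 12.1825.
T_4 = (Δu/2)·[f(u_0) + 2f(u_1) + 2f(u_2) + 2f(u_3) + f(u_4)].
Sum ≈ 13.6364.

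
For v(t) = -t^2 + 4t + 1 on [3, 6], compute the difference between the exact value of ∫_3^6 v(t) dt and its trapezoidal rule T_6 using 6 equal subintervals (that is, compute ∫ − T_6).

Exact integral: ∫_3^6 v(t) dt = -6.
T_6 = -6.125.
Error = -6 − (-6.125) = 0.125.

0.125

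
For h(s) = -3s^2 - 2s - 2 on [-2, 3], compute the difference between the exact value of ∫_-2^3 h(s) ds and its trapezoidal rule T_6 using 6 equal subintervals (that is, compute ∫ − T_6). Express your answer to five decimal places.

1.73611

Exact integral: ∫_-2^3 h(s) ds = -50.
T_6 ≈ -51.7361111.
Error ≈ -50 − (-51.7361111) ≈ 1.73611.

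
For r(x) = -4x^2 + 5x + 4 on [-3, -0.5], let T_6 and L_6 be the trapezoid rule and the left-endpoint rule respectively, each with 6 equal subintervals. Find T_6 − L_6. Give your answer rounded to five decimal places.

9.89583

T_6 ≈ -47.9976852.
L_6 ≈ -57.8935185.
T_6 − L_6 ≈ 9.89583.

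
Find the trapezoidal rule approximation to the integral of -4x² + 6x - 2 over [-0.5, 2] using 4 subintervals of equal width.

-5.234375

Δx = (2 − (-0.5))/4 = 0.625.
f(-0.5) = -6, f(0.125) = -1.3125, f(0.75) = 0.25, f(1.375) = -1.3125, f(2) = -6.
T_4 = (Δx/2)·[f(x_0) + 2f(x_1) + 2f(x_2) + 2f(x_3) + f(x_4)].
Sum = -5.234375.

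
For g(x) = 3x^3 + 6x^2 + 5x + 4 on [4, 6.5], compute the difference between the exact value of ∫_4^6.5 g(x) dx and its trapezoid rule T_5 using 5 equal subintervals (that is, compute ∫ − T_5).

-5.546875

Exact integral: ∫_4^6.5 g(x) dx = 1643.671875.
T_5 = 1649.21875.
Error = 1643.671875 − 1649.21875 = -5.546875.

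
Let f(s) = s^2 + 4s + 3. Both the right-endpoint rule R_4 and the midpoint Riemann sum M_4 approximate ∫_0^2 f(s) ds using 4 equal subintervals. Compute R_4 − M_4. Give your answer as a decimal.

R_4 = 19.75.
M_4 = 16.625.
R_4 − M_4 = 3.125.

3.125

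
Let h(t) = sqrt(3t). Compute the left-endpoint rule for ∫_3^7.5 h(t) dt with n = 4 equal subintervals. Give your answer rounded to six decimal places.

16.717109

Δt = (7.5 − 3)/4 = 1.125.
Left endpoints: 3, 4.125, 5.25, 6.375.
h(3) ≈ 3.000000, h(4.125) ≈ 3.517812, h(5.25) ≈ 3.968627, h(6.375) ≈ 4.373214.
Sum = Δt · [h(3) + h(4.125) + h(5.25) + h(6.375)].
Sum ≈ 16.717109.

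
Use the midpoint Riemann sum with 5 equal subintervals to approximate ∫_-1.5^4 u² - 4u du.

Δu = (4 − (-1.5))/5 = 1.1.
Midpoints: -0.95, 0.15, 1.25, 2.35, 3.45.
f(-0.95) = 4.7025, f(0.15) = -0.5775, f(1.25) = -3.4375, f(2.35) = -3.8775, f(3.45) = -1.8975.
Sum = Δu · [f(-0.95) + f(0.15) + f(1.25) + f(2.35) + f(3.45)].
Sum = -5.59625.

-5.59625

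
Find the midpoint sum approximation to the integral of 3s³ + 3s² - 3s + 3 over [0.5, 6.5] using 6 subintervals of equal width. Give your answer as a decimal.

Δs = (6.5 − 0.5)/6 = 1.
Midpoints: 1, 2, 3, 4, 5, 6.
f(1) = 6, f(2) = 33, f(3) = 102, f(4) = 231, f(5) = 438, f(6) = 741.
Sum = Δs · [f(1) + f(2) + f(3) + ...].
Sum = 1551.

1551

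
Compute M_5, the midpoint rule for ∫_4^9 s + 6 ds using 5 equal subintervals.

62.5

Δs = (9 − 4)/5 = 1.
Midpoints: 4.5, 5.5, 6.5, 7.5, 8.5.
f(4.5) = 10.5, f(5.5) = 11.5, f(6.5) = 12.5, f(7.5) = 13.5, f(8.5) = 14.5.
Sum = Δs · [f(4.5) + f(5.5) + f(6.5) + f(7.5) + f(8.5)].
Sum = 62.5.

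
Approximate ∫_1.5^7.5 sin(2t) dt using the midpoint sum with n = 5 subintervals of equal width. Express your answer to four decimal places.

-0.1483

Δt = (7.5 − 1.5)/5 = 1.2.
Midpoints: 2.1, 3.3, 4.5, 5.7, 6.9.
f(2.1) ≈ -0.8716, f(3.3) ≈ 0.3115, f(4.5) ≈ 0.4121, f(5.7) ≈ -0.9193, f(6.9) ≈ 0.9437.
Sum = Δt · [f(2.1) + f(3.3) + f(4.5) + f(5.7) + f(6.9)].
Sum ≈ -0.1483.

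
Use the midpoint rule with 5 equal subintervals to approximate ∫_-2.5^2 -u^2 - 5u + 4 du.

Δu = (2 − (-2.5))/5 = 0.9.
Midpoints: -2.05, -1.15, -0.25, 0.65, 1.55.
f(-2.05) = 10.0475, f(-1.15) = 8.4275, f(-0.25) = 5.1875, f(0.65) = 0.3275, f(1.55) = -6.1525.
Sum = Δu · [f(-2.05) + f(-1.15) + f(-0.25) + f(0.65) + f(1.55)].
Sum = 16.05375.

16.05375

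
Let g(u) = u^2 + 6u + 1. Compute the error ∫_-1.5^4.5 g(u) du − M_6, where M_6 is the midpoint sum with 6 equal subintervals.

0.5

Exact integral: ∫_-1.5^4.5 g(u) du = 91.5.
M_6 = 91.
Error = 91.5 − 91 = 0.5.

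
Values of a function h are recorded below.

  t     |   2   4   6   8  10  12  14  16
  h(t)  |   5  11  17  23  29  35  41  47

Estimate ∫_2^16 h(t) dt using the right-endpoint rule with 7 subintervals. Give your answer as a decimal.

Δt = 2.
Sum = 2·[11 + 17 + 23 + 29 + 35 + 41 + 47] = 406.

406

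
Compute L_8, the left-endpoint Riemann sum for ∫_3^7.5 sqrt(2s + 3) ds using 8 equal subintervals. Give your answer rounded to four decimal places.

Δs = (7.5 − 3)/8 = 0.5625.
Left endpoints: 3, 3.5625, 4.125, 4.6875, 5.25, 5.8125, 6.375, 6.9375.
f(3) ≈ 3.0000, f(3.5625) ≈ 3.1820, f(4.125) ≈ 3.3541, f(4.6875) ≈ 3.5178, f(5.25) ≈ 3.6742, f(5.8125) ≈ 3.8243, f(6.375) ≈ 3.9686, f(6.9375) ≈ 4.1079.
Sum = Δs · [f(3) + f(3.5625) + f(4.125) + ...].
Sum ≈ 16.1038.

16.1038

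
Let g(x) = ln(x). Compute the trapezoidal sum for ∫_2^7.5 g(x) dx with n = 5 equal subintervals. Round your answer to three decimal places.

8.189

Δx = (7.5 − 2)/5 = 1.1.
g(2) ≈ 0.693, g(3.1) ≈ 1.131, g(4.2) ≈ 1.435, g(5.3) ≈ 1.668, g(6.4) ≈ 1.856, g(7.5) ≈ 2.015.
T_5 = (Δx/2)·[g(x_0) + 2g(x_1) + ... + 2g(x_{4}) + g(x_5)].
Sum ≈ 8.189.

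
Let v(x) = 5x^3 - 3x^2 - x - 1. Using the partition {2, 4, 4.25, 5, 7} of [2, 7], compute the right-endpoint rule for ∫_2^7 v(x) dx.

Subinterval widths: 2, 0.25, 0.75, 2.
Right endpoints: 4, 4.25, 5, 7.
v(4) = 267, v(4.25) = 324.390625, v(5) = 544, v(7) = 1560.
Sum = Σ Δx_i · v(x_i).
Sum = 4143.09765625.

4143.09765625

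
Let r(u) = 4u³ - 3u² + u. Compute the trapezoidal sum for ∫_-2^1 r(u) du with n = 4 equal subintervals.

-28.03125

Δu = (1 − (-2))/4 = 0.75.
r(-2) = -46, r(-1.25) = -13.75, r(-0.5) = -1.75, r(0.25) = 0.125, r(1) = 2.
T_4 = (Δu/2)·[r(u_0) + 2r(u_1) + 2r(u_2) + 2r(u_3) + r(u_4)].
Sum = -28.03125.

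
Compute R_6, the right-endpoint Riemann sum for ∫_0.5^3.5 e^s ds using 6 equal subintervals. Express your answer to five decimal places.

Δs = (3.5 − 0.5)/6 = 0.5.
Right endpoints: 1, 1.5, 2, 2.5, 3, 3.5.
f(1) ≈ 2.71828, f(1.5) ≈ 4.48169, f(2) ≈ 7.38906, f(2.5) ≈ 12.18249, f(3) ≈ 20.08554, f(3.5) ≈ 33.11545.
Sum = Δs · [f(1) + f(1.5) + f(2) + ...].
Sum ≈ 39.98625.

39.98625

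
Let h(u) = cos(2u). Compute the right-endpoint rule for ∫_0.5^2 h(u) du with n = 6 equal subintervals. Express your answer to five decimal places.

Δu = (2 − 0.5)/6 = 0.25.
Right endpoints: 0.75, 1, 1.25, 1.5, 1.75, 2.
h(0.75) ≈ 0.07074, h(1) ≈ -0.41615, h(1.25) ≈ -0.80114, h(1.5) ≈ -0.98999, h(1.75) ≈ -0.93646, h(2) ≈ -0.65364.
Sum = Δu · [h(0.75) + h(1) + h(1.25) + ...].
Sum ≈ -0.93166.

-0.93166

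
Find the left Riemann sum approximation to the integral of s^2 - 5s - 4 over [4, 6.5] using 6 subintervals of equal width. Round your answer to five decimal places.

Δs = (6.5 − 4)/6 = 5/12.
Left endpoints: 4, 53/12, 29/6, 5.25, 17/3, 73/12.
f(4) = -8, f(53/12) = -947/144, f(29/6) = -173/36, f(5.25) = -2.6875, f(17/3) = -2/9, f(73/12) = 373/144.
Sum = Δs · [f(4) + f(53/12) + f(29/6) + ...].
Sum ≈ -8.20891.

-8.20891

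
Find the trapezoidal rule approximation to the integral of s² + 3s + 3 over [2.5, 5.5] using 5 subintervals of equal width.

Δs = (5.5 − 2.5)/5 = 0.6.
f(2.5) = 16.75, f(3.1) = 21.91, f(3.7) = 27.79, f(4.3) = 34.39, f(4.9) = 41.71, f(5.5) = 49.75.
T_5 = (Δs/2)·[f(s_0) + 2f(s_1) + ... + 2f(s_{4}) + f(s_5)].
Sum = 95.43.

95.43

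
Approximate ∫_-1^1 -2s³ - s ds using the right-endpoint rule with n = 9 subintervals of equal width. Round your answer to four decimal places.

Δs = (1 − (-1))/9 = 2/9.
Right endpoints: -7/9, -5/9, -1/3, -1/9, 1/9, 1/3, 5/9, 7/9, 1.
f(-7/9) = 1253/729, f(-5/9) = 655/729, f(-1/3) = 11/27, f(-1/9) = 83/729, f(1/9) = -83/729, f(1/3) = -11/27, f(5/9) = -655/729, f(7/9) = -1253/729, f(1) = -3.
Sum = Δs · [f(-7/9) + f(-5/9) + f(-1/3) + ...].
Sum ≈ -0.6667.

-0.6667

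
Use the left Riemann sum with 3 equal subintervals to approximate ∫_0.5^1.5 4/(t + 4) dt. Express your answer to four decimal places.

0.8302

Δt = (1.5 − 0.5)/3 = 1/3.
Left endpoints: 0.5, 5/6, 7/6.
f(0.5) = 8/9, f(5/6) = 24/29, f(7/6) = 24/31.
Sum = Δt · [f(0.5) + f(5/6) + f(7/6)].
Sum ≈ 0.8302.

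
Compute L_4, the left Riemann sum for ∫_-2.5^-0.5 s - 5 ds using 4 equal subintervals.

Δs = (-0.5 − (-2.5))/4 = 0.5.
Left endpoints: -2.5, -2, -1.5, -1.
f(-2.5) = -7.5, f(-2) = -7, f(-1.5) = -6.5, f(-1) = -6.
Sum = Δs · [f(-2.5) + f(-2) + f(-1.5) + f(-1)].
Sum = -13.5.

-13.5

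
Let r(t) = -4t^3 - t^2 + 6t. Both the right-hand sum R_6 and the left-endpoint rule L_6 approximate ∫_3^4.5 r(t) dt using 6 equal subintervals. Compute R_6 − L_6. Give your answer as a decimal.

-64.6875

R_6 = -349.75.
L_6 = -285.0625.
R_6 − L_6 = -64.6875.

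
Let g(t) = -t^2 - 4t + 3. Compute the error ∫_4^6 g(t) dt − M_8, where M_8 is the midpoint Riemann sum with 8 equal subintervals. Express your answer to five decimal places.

-0.01042

Exact integral: ∫_4^6 g(t) dt ≈ -84.6666667.
M_8 = -84.65625.
Error ≈ -84.6666667 − (-84.65625) ≈ -0.01042.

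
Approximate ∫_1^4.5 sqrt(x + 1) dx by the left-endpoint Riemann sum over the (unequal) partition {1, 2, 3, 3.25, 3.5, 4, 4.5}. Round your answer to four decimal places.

Subinterval widths: 1, 1, 0.25, 0.25, 0.5, 0.5.
Left endpoints: 1, 2, 3, 3.25, 3.5, 4.
f(1) ≈ 1.4142, f(2) ≈ 1.7321, f(3) ≈ 2.0000, f(3.25) ≈ 2.0616, f(3.5) ≈ 2.1213, f(4) ≈ 2.2361.
Sum = Σ Δx_i · f(x_i).
Sum ≈ 6.3403.

6.3403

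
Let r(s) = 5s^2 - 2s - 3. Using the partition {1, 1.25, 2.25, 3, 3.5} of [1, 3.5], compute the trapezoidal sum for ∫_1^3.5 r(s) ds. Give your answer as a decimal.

Subinterval widths: 0.25, 1, 0.75, 0.5.
r(1) = 0, r(1.25) = 2.3125, r(2.25) = 17.8125, r(3) = 36, r(3.5) = 51.25.
On each subinterval the trapezoid contributes (Δs_i/2)·[r(s_{i-1}) + r(s_i)].
Sum = 52.34375.

52.34375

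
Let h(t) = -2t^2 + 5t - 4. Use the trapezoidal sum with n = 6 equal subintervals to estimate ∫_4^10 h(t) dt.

-440

Δt = (10 − 4)/6 = 1.
h(4) = -16, h(5) = -29, h(6) = -46, h(7) = -67, h(8) = -92, h(9) = -121, h(10) = -154.
T_6 = (Δt/2)·[h(t_0) + 2h(t_1) + ... + 2h(t_{5}) + h(t_6)].
Sum = -440.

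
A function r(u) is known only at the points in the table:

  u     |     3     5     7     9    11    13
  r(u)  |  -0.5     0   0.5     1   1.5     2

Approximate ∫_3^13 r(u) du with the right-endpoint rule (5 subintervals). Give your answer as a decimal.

Δu = 2.
Sum = 2·[0 + 0.5 + 1 + 1.5 + 2] = 10.

10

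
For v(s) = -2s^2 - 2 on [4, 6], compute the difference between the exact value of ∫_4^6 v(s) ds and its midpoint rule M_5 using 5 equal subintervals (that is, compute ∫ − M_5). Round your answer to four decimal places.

Exact integral: ∫_4^6 v(s) ds ≈ -105.333333.
M_5 = -105.28.
Error ≈ -105.333333 − (-105.28) ≈ -0.0533.

-0.0533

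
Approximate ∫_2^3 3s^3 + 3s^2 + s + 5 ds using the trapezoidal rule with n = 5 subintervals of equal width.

75.42

Δs = (3 − 2)/5 = 0.2.
f(2) = 43, f(2.2) = 53.664, f(2.4) = 66.152, f(2.6) = 80.608, f(2.8) = 97.176, f(3) = 116.
T_5 = (Δs/2)·[f(s_0) + 2f(s_1) + ... + 2f(s_{4}) + f(s_5)].
Sum = 75.42.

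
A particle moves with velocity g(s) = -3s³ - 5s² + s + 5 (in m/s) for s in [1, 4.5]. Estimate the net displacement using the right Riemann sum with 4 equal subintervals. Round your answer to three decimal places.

-602.034

Δs = (4.5 − 1)/4 = 0.875.
Right endpoints: 1.875, 2.75, 3.625, 4.5.
g(1.875) = -15605/512, g(2.75) = -92.453125, g(3.625) = -102391/512, g(4.5) = -365.125.
Sum = Δs · [g(1.875) + g(2.75) + g(3.625) + g(4.5)].
Sum ≈ -602.034.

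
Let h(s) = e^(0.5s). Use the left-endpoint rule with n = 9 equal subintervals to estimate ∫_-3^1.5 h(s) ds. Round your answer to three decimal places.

3.334

Δs = (1.5 − (-3))/9 = 0.5.
Left endpoints: -3, -2.5, -2, -1.5, -1, -0.5, 0, 0.5, 1.
h(-3) ≈ 0.223, h(-2.5) ≈ 0.287, h(-2) ≈ 0.368, h(-1.5) ≈ 0.472, h(-1) ≈ 0.607, h(-0.5) ≈ 0.779, h(0) ≈ 1.000, h(0.5) ≈ 1.284, h(1) ≈ 1.649.
Sum = Δs · [h(-3) + h(-2.5) + h(-2) + ...].
Sum ≈ 3.334.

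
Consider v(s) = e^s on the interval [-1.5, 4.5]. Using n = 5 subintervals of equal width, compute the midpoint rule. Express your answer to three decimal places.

84.624

Δs = (4.5 − (-1.5))/5 = 1.2.
Midpoints: -0.9, 0.3, 1.5, 2.7, 3.9.
v(-0.9) ≈ 0.407, v(0.3) ≈ 1.350, v(1.5) ≈ 4.482, v(2.7) ≈ 14.880, v(3.9) ≈ 49.402.
Sum = Δs · [v(-0.9) + v(0.3) + v(1.5) + v(2.7) + v(3.9)].
Sum ≈ 84.624.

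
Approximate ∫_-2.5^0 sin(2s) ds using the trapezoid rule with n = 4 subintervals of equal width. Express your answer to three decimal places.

-0.310

Δs = (0 − (-2.5))/4 = 0.625.
f(-2.5) ≈ 0.959, f(-1.875) ≈ 0.572, f(-1.25) ≈ -0.598, f(-0.625) ≈ -0.949, f(0) ≈ 0.000.
T_4 = (Δs/2)·[f(s_0) + 2f(s_1) + 2f(s_2) + 2f(s_3) + f(s_4)].
Sum ≈ -0.310.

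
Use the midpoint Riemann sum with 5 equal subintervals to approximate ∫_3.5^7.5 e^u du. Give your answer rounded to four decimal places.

Δu = (7.5 − 3.5)/5 = 0.8.
Midpoints: 3.9, 4.7, 5.5, 6.3, 7.1.
f(3.9) ≈ 49.4024, f(4.7) ≈ 109.9472, f(5.5) ≈ 244.6919, f(6.3) ≈ 544.5719, f(7.1) ≈ 1211.9671.
Sum = Δu · [f(3.9) + f(4.7) + f(5.5) + f(6.3) + f(7.1)].
Sum ≈ 1728.4644.

1728.4644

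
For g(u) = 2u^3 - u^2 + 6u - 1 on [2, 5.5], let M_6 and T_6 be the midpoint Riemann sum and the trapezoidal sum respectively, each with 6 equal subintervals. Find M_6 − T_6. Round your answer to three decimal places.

M_6 ≈ 469.85576.
T_6 ≈ 476.25723.
M_6 − T_6 ≈ -6.401.

-6.401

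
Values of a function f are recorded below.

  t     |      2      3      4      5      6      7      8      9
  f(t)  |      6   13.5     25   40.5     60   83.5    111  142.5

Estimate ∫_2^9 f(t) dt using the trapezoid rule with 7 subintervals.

407.75

Δt = 1.
T_7 = (1/2)·[6 + 2·13.5 + 2·25 + 2·40.5 + 2·60 + 2·83.5 + 2·111 + 142.5] = 407.75.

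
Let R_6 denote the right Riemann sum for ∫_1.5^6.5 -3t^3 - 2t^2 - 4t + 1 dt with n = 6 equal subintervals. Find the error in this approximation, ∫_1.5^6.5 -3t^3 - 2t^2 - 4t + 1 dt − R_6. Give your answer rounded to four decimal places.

Exact integral: ∫_1.5^6.5 f(t) dt ≈ -1590.833333.
R_6 ≈ -1993.553241.
Error ≈ -1590.833333 − (-1993.553241) ≈ 402.7199.

402.7199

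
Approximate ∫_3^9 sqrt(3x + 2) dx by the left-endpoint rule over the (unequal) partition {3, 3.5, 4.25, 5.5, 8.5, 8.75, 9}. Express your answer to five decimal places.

Subinterval widths: 0.5, 0.75, 1.25, 3, 0.25, 0.25.
Left endpoints: 3, 3.5, 4.25, 5.5, 8.5, 8.75.
f(3) ≈ 3.31662, f(3.5) ≈ 3.53553, f(4.25) ≈ 3.84057, f(5.5) ≈ 4.30116, f(8.5) ≈ 5.24404, f(8.75) ≈ 5.31507.
Sum = Σ Δx_i · f(x_i).
Sum ≈ 24.65395.

24.65395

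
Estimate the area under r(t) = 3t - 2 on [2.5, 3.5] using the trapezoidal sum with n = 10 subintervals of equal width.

Δt = (3.5 − 2.5)/10 = 0.1.
r(2.5) = 5.5, r(2.6) = 5.8, r(2.7) = 6.1, r(2.8) = 6.4, r(2.9) = 6.7, r(3) = 7, r(3.1) = 7.3, r(3.2) = 7.6, r(3.3) = 7.9, r(3.4) = 8.2, r(3.5) = 8.5.
T_10 = (Δt/2)·[r(t_0) + 2r(t_1) + ... + 2r(t_{9}) + r(t_10)].
Sum = 7.

7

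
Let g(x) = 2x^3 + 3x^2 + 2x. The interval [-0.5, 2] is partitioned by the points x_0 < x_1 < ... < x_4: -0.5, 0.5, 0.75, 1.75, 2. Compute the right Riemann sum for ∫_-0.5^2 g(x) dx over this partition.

34.4140625

Subinterval widths: 1, 0.25, 1, 0.25.
Right endpoints: 0.5, 0.75, 1.75, 2.
g(0.5) = 2, g(0.75) = 4.03125, g(1.75) = 23.40625, g(2) = 32.
Sum = Σ Δx_i · g(x_i).
Sum = 34.4140625.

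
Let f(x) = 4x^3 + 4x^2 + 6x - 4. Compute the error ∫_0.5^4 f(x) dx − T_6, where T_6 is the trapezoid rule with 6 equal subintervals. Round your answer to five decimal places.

Exact integral: ∫_0.5^4 f(x) dx ≈ 374.3541667.
T_6 ≈ 380.5075231.
Error ≈ 374.3541667 − 380.5075231 ≈ -6.15336.

-6.15336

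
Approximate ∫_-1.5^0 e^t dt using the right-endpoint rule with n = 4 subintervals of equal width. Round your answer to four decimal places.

0.9316

Δt = (0 − (-1.5))/4 = 0.375.
Right endpoints: -1.125, -0.75, -0.375, 0.
f(-1.125) ≈ 0.3247, f(-0.75) ≈ 0.4724, f(-0.375) ≈ 0.6873, f(0) ≈ 1.0000.
Sum = Δt · [f(-1.125) + f(-0.75) + f(-0.375) + f(0)].
Sum ≈ 0.9316.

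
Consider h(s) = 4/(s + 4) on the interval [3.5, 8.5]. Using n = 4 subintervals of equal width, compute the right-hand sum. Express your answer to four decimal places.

1.9159

Δs = (8.5 − 3.5)/4 = 1.25.
Right endpoints: 4.75, 6, 7.25, 8.5.
h(4.75) = 16/35, h(6) = 0.4, h(7.25) = 16/45, h(8.5) = 0.32.
Sum = Δs · [h(4.75) + h(6) + h(7.25) + h(8.5)].
Sum ≈ 1.9159.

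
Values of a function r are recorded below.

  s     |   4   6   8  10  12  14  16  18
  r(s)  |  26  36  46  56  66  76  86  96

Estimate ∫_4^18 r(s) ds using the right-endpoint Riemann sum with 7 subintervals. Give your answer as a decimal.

Δs = 2.
Sum = 2·[36 + 46 + 56 + 66 + 76 + 86 + 96] = 924.

924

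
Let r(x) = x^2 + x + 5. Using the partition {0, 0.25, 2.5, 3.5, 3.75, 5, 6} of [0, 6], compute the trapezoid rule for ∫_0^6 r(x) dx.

Subinterval widths: 0.25, 2.25, 1, 0.25, 1.25, 1.
r(0) = 5, r(0.25) = 5.3125, r(2.5) = 13.75, r(3.5) = 20.75, r(3.75) = 22.8125, r(5) = 35, r(6) = 47.
On each subinterval the trapezoid contributes (Δx_i/2)·[r(x_{i-1}) + r(x_i)].
Sum = 122.5625.

122.5625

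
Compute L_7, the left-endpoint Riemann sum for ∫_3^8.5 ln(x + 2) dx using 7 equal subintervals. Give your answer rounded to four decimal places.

10.8454

Δx = (8.5 − 3)/7 = 11/14.
Left endpoints: 3, 53/14, 32/7, 75/14, 43/7, 97/14, 54/7.
f(3) ≈ 1.6094, f(53/14) ≈ 1.7554, f(32/7) ≈ 1.8827, f(75/14) ≈ 1.9957, f(43/7) ≈ 2.0971, f(97/14) ≈ 2.1893, f(54/7) ≈ 2.2736.
Sum = Δx · [f(3) + f(53/14) + f(32/7) + ...].
Sum ≈ 10.8454.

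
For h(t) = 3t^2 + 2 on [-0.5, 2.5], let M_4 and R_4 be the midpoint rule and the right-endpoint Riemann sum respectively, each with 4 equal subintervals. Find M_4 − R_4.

-8.015625

M_4 = 21.328125.
R_4 = 29.34375.
M_4 − R_4 = -8.015625.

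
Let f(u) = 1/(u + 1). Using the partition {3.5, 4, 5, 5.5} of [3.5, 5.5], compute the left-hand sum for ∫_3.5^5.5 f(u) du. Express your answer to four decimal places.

Subinterval widths: 0.5, 1, 0.5.
Left endpoints: 3.5, 4, 5.
f(3.5) = 2/9, f(4) = 0.2, f(5) = 1/6.
Sum = Σ Δu_i · f(u_i).
Sum ≈ 0.3944.

0.3944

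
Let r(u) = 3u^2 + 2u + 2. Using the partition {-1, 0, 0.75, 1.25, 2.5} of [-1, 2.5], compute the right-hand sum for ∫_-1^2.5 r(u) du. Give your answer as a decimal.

Subinterval widths: 1, 0.75, 0.5, 1.25.
Right endpoints: 0, 0.75, 1.25, 2.5.
r(0) = 2, r(0.75) = 5.1875, r(1.25) = 9.1875, r(2.5) = 25.75.
Sum = Σ Δu_i · r(u_i).
Sum = 42.671875.

42.671875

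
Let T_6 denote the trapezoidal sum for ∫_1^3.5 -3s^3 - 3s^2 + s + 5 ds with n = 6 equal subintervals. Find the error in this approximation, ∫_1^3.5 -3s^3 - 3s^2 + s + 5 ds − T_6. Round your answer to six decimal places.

Exact integral: ∫_1^3.5 f(s) ds = -135.546875.
T_6 ≈ -137.22873264.
Error ≈ -135.546875 − (-137.22873264) ≈ 1.681858.

1.681858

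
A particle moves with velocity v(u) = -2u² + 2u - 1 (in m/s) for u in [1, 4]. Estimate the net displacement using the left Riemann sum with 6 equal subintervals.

Δu = (4 − 1)/6 = 0.5.
Left endpoints: 1, 1.5, 2, 2.5, 3, 3.5.
v(1) = -1, v(1.5) = -2.5, v(2) = -5, v(2.5) = -8.5, v(3) = -13, v(3.5) = -18.5.
Sum = Δu · [v(1) + v(1.5) + v(2) + ...].
Sum = -24.25.

-24.25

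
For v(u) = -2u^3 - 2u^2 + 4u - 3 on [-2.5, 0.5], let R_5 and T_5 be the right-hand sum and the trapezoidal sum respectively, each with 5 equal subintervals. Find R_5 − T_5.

-2.25

R_5 = -13.53.
T_5 = -11.28.
R_5 − T_5 = -2.25.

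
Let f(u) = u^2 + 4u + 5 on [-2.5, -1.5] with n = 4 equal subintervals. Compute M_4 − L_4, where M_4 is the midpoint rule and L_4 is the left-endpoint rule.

M_4 = 1.078125.
L_4 = 1.09375.
M_4 − L_4 = -0.015625.

-0.015625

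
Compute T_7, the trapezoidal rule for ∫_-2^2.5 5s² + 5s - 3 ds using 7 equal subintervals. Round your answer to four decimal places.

33.0497

Δs = (2.5 − (-2))/7 = 9/14.
f(-2) = 7, f(-19/14) = -113/196, f(-5/7) = -197/49, f(-1/14) = -653/196, f(4/7) = 73/49, f(17/14) = 2047/196, f(13/7) = 1153/49, f(2.5) = 40.75.
T_7 = (Δs/2)·[f(s_0) + 2f(s_1) + ... + 2f(s_{6}) + f(s_7)].
Sum ≈ 33.0497.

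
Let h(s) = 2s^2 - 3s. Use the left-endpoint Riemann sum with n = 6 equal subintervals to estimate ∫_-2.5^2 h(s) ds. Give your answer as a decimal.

26.71875

Δs = (2 − (-2.5))/6 = 0.75.
Left endpoints: -2.5, -1.75, -1, -0.25, 0.5, 1.25.
h(-2.5) = 20, h(-1.75) = 11.375, h(-1) = 5, h(-0.25) = 0.875, h(0.5) = -1, h(1.25) = -0.625.
Sum = Δs · [h(-2.5) + h(-1.75) + h(-1) + ...].
Sum = 26.71875.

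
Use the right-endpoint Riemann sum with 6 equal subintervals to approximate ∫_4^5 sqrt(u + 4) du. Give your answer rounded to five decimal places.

Δu = (5 − 4)/6 = 1/6.
Right endpoints: 25/6, 13/3, 4.5, 14/3, 29/6, 5.
f(25/6) ≈ 2.85774, f(13/3) ≈ 2.88675, f(4.5) ≈ 2.91548, f(14/3) ≈ 2.94392, f(29/6) ≈ 2.97209, f(5) ≈ 3.00000.
Sum = Δu · [f(25/6) + f(13/3) + f(4.5) + ...].
Sum ≈ 2.92933.

2.92933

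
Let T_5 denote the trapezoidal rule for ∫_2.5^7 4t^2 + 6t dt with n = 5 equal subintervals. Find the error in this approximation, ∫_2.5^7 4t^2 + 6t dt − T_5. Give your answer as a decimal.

-2.43

Exact integral: ∫_2.5^7 f(t) dt = 564.75.
T_5 = 567.18.
Error = 564.75 − 567.18 = -2.43.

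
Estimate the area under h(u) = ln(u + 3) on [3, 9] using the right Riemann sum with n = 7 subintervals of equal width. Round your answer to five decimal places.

13.36029

Δu = (9 − 3)/7 = 6/7.
Right endpoints: 27/7, 33/7, 39/7, 45/7, 51/7, 57/7, 9.
h(27/7) ≈ 1.92529, h(33/7) ≈ 2.04307, h(39/7) ≈ 2.14843, h(45/7) ≈ 2.24374, h(51/7) ≈ 2.33076, h(57/7) ≈ 2.41080, h(9) ≈ 2.48491.
Sum = Δu · [h(27/7) + h(33/7) + h(39/7) + ...].
Sum ≈ 13.36029.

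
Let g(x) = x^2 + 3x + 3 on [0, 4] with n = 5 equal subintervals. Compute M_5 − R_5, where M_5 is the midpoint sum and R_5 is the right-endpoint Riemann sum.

-11.84

M_5 = 57.12.
R_5 = 68.96.
M_5 − R_5 = -11.84.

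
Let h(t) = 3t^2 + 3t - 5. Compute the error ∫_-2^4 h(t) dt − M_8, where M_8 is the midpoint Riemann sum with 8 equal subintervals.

Exact integral: ∫_-2^4 h(t) dt = 60.
M_8 = 59.15625.
Error = 60 − 59.15625 = 0.84375.

0.84375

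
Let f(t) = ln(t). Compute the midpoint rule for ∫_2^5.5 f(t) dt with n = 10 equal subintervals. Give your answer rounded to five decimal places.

4.49144

Δt = (5.5 − 2)/10 = 0.35.
Midpoints: 2.175, 2.525, 2.875, 3.225, 3.575, 3.925, 4.275, 4.625, 4.975, 5.325.
f(2.175) ≈ 0.77703, f(2.525) ≈ 0.92624, f(2.875) ≈ 1.05605, f(3.225) ≈ 1.17093, f(3.575) ≈ 1.27397, f(3.925) ≈ 1.36737, f(4.275) ≈ 1.45278, f(4.625) ≈ 1.53148, f(4.975) ≈ 1.60443, f(5.325) ≈ 1.67241.
Sum = Δt · [f(2.175) + f(2.525) + f(2.875) + ...].
Sum ≈ 4.49144.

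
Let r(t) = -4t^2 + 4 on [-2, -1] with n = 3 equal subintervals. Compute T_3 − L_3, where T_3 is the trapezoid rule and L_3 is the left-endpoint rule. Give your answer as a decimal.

2

T_3 ≈ -5.407407.
L_3 ≈ -7.407407.
T_3 − L_3 = 2.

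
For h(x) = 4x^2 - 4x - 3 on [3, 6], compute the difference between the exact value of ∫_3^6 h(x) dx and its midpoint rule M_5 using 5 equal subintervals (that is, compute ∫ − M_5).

0.36

Exact integral: ∫_3^6 h(x) dx = 189.
M_5 = 188.64.
Error = 189 − 188.64 = 0.36.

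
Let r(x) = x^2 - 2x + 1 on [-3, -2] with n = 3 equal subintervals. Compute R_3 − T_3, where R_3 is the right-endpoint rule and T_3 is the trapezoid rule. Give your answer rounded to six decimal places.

-1.166667

R_3 ≈ 11.18518519.
T_3 ≈ 12.35185185.
R_3 − T_3 ≈ -1.166667.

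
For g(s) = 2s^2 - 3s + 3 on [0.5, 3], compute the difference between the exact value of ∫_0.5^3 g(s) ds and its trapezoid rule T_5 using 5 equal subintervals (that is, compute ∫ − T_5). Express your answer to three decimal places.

-0.208

Exact integral: ∫_0.5^3 g(s) ds ≈ 12.29167.
T_5 = 12.5.
Error ≈ 12.29167 − 12.5 ≈ -0.208.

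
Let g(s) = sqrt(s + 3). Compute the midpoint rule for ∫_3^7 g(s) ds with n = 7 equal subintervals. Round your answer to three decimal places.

Δs = (7 − 3)/7 = 4/7.
Midpoints: 23/7, 27/7, 31/7, 5, 39/7, 43/7, 47/7.
g(23/7) ≈ 2.507, g(27/7) ≈ 2.619, g(31/7) ≈ 2.726, g(5) ≈ 2.828, g(39/7) ≈ 2.928, g(43/7) ≈ 3.024, g(47/7) ≈ 3.117.
Sum = Δs · [g(23/7) + g(27/7) + g(31/7) + ...].
Sum ≈ 11.285.

11.285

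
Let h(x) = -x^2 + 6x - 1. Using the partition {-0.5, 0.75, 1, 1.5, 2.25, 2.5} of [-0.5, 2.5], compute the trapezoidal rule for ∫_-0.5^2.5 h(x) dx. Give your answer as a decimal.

Subinterval widths: 1.25, 0.25, 0.5, 0.75, 0.25.
h(-0.5) = -4.25, h(0.75) = 2.9375, h(1) = 4, h(1.5) = 5.75, h(2.25) = 7.4375, h(2.5) = 7.75.
On each subinterval the trapezoid contributes (Δx_i/2)·[h(x_{i-1}) + h(x_i)].
Sum = 9.328125.

9.328125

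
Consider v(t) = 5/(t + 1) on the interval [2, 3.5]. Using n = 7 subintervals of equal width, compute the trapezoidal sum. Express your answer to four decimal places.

Δt = (3.5 − 2)/7 = 3/14.
v(2) = 5/3, v(31/14) = 14/9, v(17/7) = 35/24, v(37/14) = 70/51, v(20/7) = 35/27, v(43/14) = 70/57, v(23/7) = 7/6, v(3.5) = 10/9.
T_7 = (Δt/2)·[v(t_0) + 2v(t_1) + ... + 2v(t_{6}) + v(t_7)].
Sum ≈ 2.0285.

2.0285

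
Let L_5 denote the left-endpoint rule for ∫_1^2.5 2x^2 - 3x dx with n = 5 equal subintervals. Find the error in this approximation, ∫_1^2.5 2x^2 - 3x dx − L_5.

0.855

Exact integral: ∫_1^2.5 f(x) dx = 1.875.
L_5 = 1.02.
Error = 1.875 − 1.02 = 0.855.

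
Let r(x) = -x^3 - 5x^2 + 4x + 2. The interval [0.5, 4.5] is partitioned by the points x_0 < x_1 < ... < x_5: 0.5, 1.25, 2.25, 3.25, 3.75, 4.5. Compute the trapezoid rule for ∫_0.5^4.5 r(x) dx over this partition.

-212.1640625

Subinterval widths: 0.75, 1, 1, 0.5, 0.75.
r(0.5) = 2.625, r(1.25) = -2.765625, r(2.25) = -25.703125, r(3.25) = -72.140625, r(3.75) = -106.046875, r(4.5) = -172.375.
On each subinterval the trapezoid contributes (Δx_i/2)·[r(x_{i-1}) + r(x_i)].
Sum = -212.1640625.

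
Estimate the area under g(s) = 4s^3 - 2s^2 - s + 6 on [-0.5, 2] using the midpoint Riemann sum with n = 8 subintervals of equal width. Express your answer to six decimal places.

23.503418

Δs = (2 − (-0.5))/8 = 0.3125.
Midpoints: -0.34375, -0.03125, 0.28125, 0.59375, 0.90625, 1.21875, 1.53125, 1.84375.
g(-0.34375) = 48701/8192, g(-0.03125) = 49391/8192, g(0.28125) = 46281/8192, g(0.59375) = 45371/8192, g(0.90625) = 52661/8192, g(1.21875) = 74151/8192, g(1.53125) = 115841/8192, g(1.84375) = 183731/8192.
Sum = Δs · [g(-0.34375) + g(-0.03125) + g(0.28125) + ...].
Sum ≈ 23.503418.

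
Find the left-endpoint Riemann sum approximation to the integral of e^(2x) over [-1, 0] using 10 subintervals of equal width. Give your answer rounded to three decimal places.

Δx = (0 − (-1))/10 = 0.1.
Left endpoints: -1, -0.9, -0.8, -0.7, -0.6, -0.5, -0.4, -0.3, -0.2, -0.1.
f(-1) ≈ 0.135, f(-0.9) ≈ 0.165, f(-0.8) ≈ 0.202, f(-0.7) ≈ 0.247, f(-0.6) ≈ 0.301, f(-0.5) ≈ 0.368, f(-0.4) ≈ 0.449, f(-0.3) ≈ 0.549, f(-0.2) ≈ 0.670, f(-0.1) ≈ 0.819.
Sum = Δx · [f(-1) + f(-0.9) + f(-0.8) + ...].
Sum ≈ 0.391.

0.391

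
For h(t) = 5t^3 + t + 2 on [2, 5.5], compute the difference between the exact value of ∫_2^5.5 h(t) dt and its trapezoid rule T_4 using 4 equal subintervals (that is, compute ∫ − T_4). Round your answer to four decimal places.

-25.1221

Exact integral: ∫_2^5.5 h(t) dt = 1143.953125.
T_4 ≈ 1169.075195.
Error ≈ 1143.953125 − 1169.075195 ≈ -25.1221.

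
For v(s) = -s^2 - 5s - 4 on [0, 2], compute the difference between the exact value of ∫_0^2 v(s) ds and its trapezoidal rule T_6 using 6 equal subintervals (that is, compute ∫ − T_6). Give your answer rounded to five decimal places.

Exact integral: ∫_0^2 v(s) ds ≈ -20.6666667.
T_6 ≈ -20.7037037.
Error ≈ -20.6666667 − (-20.7037037) ≈ 0.03704.

0.03704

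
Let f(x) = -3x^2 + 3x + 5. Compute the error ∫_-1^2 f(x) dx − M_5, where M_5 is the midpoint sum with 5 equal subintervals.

-0.27

Exact integral: ∫_-1^2 f(x) dx = 10.5.
M_5 = 10.77.
Error = 10.5 − 10.77 = -0.27.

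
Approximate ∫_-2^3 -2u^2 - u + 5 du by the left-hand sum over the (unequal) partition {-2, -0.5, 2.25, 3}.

6.71875

Subinterval widths: 1.5, 2.75, 0.75.
Left endpoints: -2, -0.5, 2.25.
f(-2) = -1, f(-0.5) = 5, f(2.25) = -7.375.
Sum = Σ Δu_i · f(u_i).
Sum = 6.71875.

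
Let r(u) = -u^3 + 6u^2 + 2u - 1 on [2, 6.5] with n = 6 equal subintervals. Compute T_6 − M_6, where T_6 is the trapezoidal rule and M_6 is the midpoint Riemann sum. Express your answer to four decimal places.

-4.2715

T_6 = 121.88671875.
M_6 ≈ 126.158203.
T_6 − M_6 ≈ -4.2715.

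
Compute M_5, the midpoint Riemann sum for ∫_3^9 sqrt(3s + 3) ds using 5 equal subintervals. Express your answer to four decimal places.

27.2867

Δs = (9 − 3)/5 = 1.2.
Midpoints: 3.6, 4.8, 6, 7.2, 8.4.
f(3.6) ≈ 3.7148, f(4.8) ≈ 4.1713, f(6) ≈ 4.5826, f(7.2) ≈ 4.9598, f(8.4) ≈ 5.3104.
Sum = Δs · [f(3.6) + f(4.8) + f(6) + f(7.2) + f(8.4)].
Sum ≈ 27.2867.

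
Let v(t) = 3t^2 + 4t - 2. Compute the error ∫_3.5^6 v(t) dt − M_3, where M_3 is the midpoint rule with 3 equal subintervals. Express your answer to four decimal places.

Exact integral: ∫_3.5^6 v(t) dt = 215.625.
M_3 ≈ 215.190972.
Error ≈ 215.625 − 215.190972 ≈ 0.4340.

0.4340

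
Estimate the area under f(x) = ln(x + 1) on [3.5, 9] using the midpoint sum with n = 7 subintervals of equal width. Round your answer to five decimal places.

Δx = (9 − 3.5)/7 = 11/14.
Midpoints: 109/28, 131/28, 153/28, 6.25, 197/28, 219/28, 241/28.
f(109/28) ≈ 1.58778, f(131/28) ≈ 1.73670, f(153/28) ≈ 1.86629, f(6.25) ≈ 1.98100, f(197/28) ≈ 2.08390, f(219/28) ≈ 2.17718, f(241/28) ≈ 2.26251.
Sum = Δx · [f(109/28) + f(131/28) + f(153/28) + ...].
Sum ≈ 10.76064.

10.76064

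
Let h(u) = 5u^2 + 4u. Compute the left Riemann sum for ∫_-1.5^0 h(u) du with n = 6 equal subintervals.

Δu = (0 − (-1.5))/6 = 0.25.
Left endpoints: -1.5, -1.25, -1, -0.75, -0.5, -0.25.
h(-1.5) = 5.25, h(-1.25) = 2.8125, h(-1) = 1, h(-0.75) = -0.1875, h(-0.5) = -0.75, h(-0.25) = -0.6875.
Sum = Δu · [h(-1.5) + h(-1.25) + h(-1) + ...].
Sum = 1.859375.

1.859375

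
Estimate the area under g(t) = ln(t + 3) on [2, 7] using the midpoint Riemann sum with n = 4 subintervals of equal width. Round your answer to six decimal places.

9.985131

Δt = (7 − 2)/4 = 1.25.
Midpoints: 2.625, 3.875, 5.125, 6.375.
g(2.625) ≈ 1.727221, g(3.875) ≈ 1.927892, g(5.125) ≈ 2.094946, g(6.375) ≈ 2.238047.
Sum = Δt · [g(2.625) + g(3.875) + g(5.125) + g(6.375)].
Sum ≈ 9.985131.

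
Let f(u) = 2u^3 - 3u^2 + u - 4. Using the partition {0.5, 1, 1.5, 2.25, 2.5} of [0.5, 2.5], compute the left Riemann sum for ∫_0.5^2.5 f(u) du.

-4.4140625

Subinterval widths: 0.5, 0.5, 0.75, 0.25.
Left endpoints: 0.5, 1, 1.5, 2.25.
f(0.5) = -4, f(1) = -4, f(1.5) = -2.5, f(2.25) = 5.84375.
Sum = Σ Δu_i · f(u_i).
Sum = -4.4140625.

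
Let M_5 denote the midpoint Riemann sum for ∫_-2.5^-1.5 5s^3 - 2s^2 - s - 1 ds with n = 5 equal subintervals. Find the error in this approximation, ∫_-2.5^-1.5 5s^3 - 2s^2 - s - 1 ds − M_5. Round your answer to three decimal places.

Exact integral: ∫_-2.5^-1.5 f(s) ds ≈ -49.66667.
M_5 = -49.56.
Error ≈ -49.66667 − (-49.56) ≈ -0.107.

-0.107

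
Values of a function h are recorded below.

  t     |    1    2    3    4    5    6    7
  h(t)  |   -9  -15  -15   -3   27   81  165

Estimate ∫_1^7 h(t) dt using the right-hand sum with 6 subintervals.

240

Δt = 1.
Sum = 1·[(-15) + (-15) + (-3) + 27 + 81 + 165] = 240.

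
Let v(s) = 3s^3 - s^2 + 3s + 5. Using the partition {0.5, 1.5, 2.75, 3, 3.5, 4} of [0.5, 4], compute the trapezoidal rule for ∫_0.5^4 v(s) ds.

Subinterval widths: 1, 1.25, 0.25, 0.5, 0.5.
v(0.5) = 6.625, v(1.5) = 17.375, v(2.75) = 68.078125, v(3) = 86, v(3.5) = 131.875, v(4) = 193.
On each subinterval the trapezoid contributes (Δs_i/2)·[v(s_{i-1}) + v(s_i)].
Sum = 220.35546875.

220.35546875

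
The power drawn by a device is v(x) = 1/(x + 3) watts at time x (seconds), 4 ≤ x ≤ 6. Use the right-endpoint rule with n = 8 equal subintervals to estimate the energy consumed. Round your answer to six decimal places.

Δx = (6 − 4)/8 = 0.25.
Right endpoints: 4.25, 4.5, 4.75, 5, 5.25, 5.5, 5.75, 6.
v(4.25) = 4/29, v(4.5) = 2/15, v(4.75) = 4/31, v(5) = 0.125, v(5.25) = 4/33, v(5.5) = 2/17, v(5.75) = 4/35, v(6) = 1/9.
Sum = Δx · [v(4.25) + v(4.5) + v(4.75) + ...].
Sum ≈ 0.247388.

0.247388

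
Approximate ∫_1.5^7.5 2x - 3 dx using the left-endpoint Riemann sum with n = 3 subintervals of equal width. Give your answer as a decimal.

Δx = (7.5 − 1.5)/3 = 2.
Left endpoints: 1.5, 3.5, 5.5.
f(1.5) = 0, f(3.5) = 4, f(5.5) = 8.
Sum = Δx · [f(1.5) + f(3.5) + f(5.5)].
Sum = 24.

24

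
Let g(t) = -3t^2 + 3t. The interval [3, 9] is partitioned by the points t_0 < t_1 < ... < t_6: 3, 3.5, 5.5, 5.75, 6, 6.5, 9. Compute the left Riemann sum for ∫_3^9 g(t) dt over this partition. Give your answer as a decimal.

Subinterval widths: 0.5, 2, 0.25, 0.25, 0.5, 2.5.
Left endpoints: 3, 3.5, 5.5, 5.75, 6, 6.5.
g(3) = -18, g(3.5) = -26.25, g(5.5) = -74.25, g(5.75) = -81.9375, g(6) = -90, g(6.5) = -107.25.
Sum = Σ Δt_i · g(t_i).
Sum = -413.671875.

-413.671875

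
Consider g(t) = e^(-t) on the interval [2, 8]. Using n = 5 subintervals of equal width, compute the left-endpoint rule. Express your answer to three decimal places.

0.232

Δt = (8 − 2)/5 = 1.2.
Left endpoints: 2, 3.2, 4.4, 5.6, 6.8.
g(2) ≈ 0.135, g(3.2) ≈ 0.041, g(4.4) ≈ 0.012, g(5.6) ≈ 0.004, g(6.8) ≈ 0.001.
Sum = Δt · [g(2) + g(3.2) + g(4.4) + g(5.6) + g(6.8)].
Sum ≈ 0.232.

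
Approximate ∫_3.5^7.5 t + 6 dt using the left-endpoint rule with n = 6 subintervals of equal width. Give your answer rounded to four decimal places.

44.6667

Δt = (7.5 − 3.5)/6 = 2/3.
Left endpoints: 3.5, 25/6, 29/6, 5.5, 37/6, 41/6.
f(3.5) = 9.5, f(25/6) = 61/6, f(29/6) = 65/6, f(5.5) = 11.5, f(37/6) = 73/6, f(41/6) = 77/6.
Sum = Δt · [f(3.5) + f(25/6) + f(29/6) + ...].
Sum ≈ 44.6667.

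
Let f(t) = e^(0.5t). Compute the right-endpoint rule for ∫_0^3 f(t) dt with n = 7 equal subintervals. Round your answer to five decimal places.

7.73608

Δt = (3 − 0)/7 = 3/7.
Right endpoints: 3/7, 6/7, 9/7, 12/7, 15/7, 18/7, 3.
f(3/7) ≈ 1.23898, f(6/7) ≈ 1.53506, f(9/7) ≈ 1.90191, f(12/7) ≈ 2.35642, f(15/7) ≈ 2.91955, f(18/7) ≈ 3.61725, f(3) ≈ 4.48169.
Sum = Δt · [f(3/7) + f(6/7) + f(9/7) + ...].
Sum ≈ 7.73608.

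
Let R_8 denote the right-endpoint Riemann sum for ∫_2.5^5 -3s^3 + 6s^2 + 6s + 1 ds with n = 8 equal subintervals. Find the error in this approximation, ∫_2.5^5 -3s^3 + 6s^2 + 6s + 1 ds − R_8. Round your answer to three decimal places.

32.477

Exact integral: ∫_2.5^5 f(s) ds = -161.953125.
R_8 ≈ -194.42993.
Error ≈ -161.953125 − (-194.42993) ≈ 32.477.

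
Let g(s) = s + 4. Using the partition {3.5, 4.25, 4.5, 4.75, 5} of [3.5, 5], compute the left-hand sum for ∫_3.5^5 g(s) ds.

12

Subinterval widths: 0.75, 0.25, 0.25, 0.25.
Left endpoints: 3.5, 4.25, 4.5, 4.75.
g(3.5) = 7.5, g(4.25) = 8.25, g(4.5) = 8.5, g(4.75) = 8.75.
Sum = Σ Δs_i · g(s_i).
Sum = 12.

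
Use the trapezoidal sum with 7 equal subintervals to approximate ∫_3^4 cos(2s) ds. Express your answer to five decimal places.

0.63007

Δs = (4 − 3)/7 = 1/7.
f(3) ≈ 0.96017, f(22/7) ≈ 1.00000, f(23/7) ≈ 0.95874, f(24/7) ≈ 0.83976, f(25/7) ≈ 0.65269, f(26/7) ≈ 0.41269, f(27/7) ≈ 0.13924, f(4) ≈ -0.14550.
T_7 = (Δs/2)·[f(s_0) + 2f(s_1) + ... + 2f(s_{6}) + f(s_7)].
Sum ≈ 0.63007.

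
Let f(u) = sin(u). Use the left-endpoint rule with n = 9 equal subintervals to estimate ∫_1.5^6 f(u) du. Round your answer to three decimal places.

Δu = (6 − 1.5)/9 = 0.5.
Left endpoints: 1.5, 2, 2.5, 3, 3.5, 4, 4.5, 5, 5.5.
f(1.5) ≈ 0.997, f(2) ≈ 0.909, f(2.5) ≈ 0.598, f(3) ≈ 0.141, f(3.5) ≈ -0.351, f(4) ≈ -0.757, f(4.5) ≈ -0.978, f(5) ≈ -0.959, f(5.5) ≈ -0.706.
Sum = Δu · [f(1.5) + f(2) + f(2.5) + ...].
Sum ≈ -0.552.

-0.552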